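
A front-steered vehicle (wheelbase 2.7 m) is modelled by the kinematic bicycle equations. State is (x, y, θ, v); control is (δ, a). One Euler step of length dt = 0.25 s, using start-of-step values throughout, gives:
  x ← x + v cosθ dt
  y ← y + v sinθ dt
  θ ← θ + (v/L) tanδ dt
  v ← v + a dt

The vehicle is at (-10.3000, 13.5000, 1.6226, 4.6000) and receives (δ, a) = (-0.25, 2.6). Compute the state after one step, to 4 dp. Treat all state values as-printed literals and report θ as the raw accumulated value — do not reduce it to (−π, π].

(-10.3595, 14.6485, 1.5138, 5.2500)

x' = -10.3000 + 4.6000·cos(1.6226)·0.25 = -10.3595
y' = 13.5000 + 4.6000·sin(1.6226)·0.25 = 14.6485
θ' = 1.6226 + (4.6000/2.7)·tan(-0.25)·0.25 = 1.5138
v' = 4.6000 + 2.6000·0.25 = 5.2500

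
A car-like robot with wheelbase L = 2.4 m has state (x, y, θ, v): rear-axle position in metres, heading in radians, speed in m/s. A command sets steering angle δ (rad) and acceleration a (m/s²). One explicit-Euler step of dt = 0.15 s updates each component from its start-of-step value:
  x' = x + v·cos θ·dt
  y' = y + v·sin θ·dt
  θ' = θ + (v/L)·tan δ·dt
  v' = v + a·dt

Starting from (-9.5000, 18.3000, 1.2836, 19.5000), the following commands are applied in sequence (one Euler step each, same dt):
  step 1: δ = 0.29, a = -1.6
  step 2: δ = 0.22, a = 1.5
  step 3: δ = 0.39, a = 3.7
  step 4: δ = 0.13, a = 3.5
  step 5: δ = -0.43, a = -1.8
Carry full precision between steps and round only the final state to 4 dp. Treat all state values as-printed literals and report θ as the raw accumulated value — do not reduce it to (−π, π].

after step 1 (δ=0.29, a=-1.6): (-8.671451, 21.105197, 1.647291, 19.260000)
after step 2 (δ=0.22, a=1.5): (-8.892228, 23.985749, 1.916472, 19.485000)
after step 3 (δ=0.39, a=3.7): (-9.882552, 26.735608, 2.417060, 20.040000)
after step 4 (δ=0.13, a=3.5): (-12.133473, 28.727941, 2.580809, 20.565000)
after step 5 (δ=-0.43, a=-1.8): (-14.745758, 30.368566, 1.991337, 20.295000)

(-14.7458, 30.3686, 1.9913, 20.2950)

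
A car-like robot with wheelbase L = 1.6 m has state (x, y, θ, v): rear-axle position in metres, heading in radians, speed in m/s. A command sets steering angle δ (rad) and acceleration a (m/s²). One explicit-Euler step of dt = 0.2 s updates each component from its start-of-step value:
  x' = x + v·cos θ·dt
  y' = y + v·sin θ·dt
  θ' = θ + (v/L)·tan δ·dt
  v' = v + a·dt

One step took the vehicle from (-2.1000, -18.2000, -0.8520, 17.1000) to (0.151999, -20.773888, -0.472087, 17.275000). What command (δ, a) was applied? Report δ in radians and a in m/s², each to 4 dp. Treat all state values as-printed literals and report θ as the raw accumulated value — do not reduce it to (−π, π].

δ = 0.1759, a = 0.8750

a = (v'−v)/dt = (0.175000)/0.2 = 0.8750
Δθ = θ'−θ = 0.379913;  (v·dt/L) = 17.1000·0.2/1.6 = 2.137500
tan δ = Δθ·L/(v·dt) = 0.177737  →  δ = 0.1759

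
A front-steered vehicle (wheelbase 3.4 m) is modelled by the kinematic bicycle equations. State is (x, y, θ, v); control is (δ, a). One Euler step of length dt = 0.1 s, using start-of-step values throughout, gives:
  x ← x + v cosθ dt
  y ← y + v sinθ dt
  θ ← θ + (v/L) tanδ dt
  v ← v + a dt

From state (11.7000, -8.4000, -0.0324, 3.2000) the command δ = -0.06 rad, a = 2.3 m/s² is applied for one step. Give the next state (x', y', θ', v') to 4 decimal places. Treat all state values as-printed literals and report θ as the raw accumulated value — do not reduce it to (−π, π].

x' = 11.7000 + 3.2000·cos(-0.0324)·0.1 = 12.0198
y' = -8.4000 + 3.2000·sin(-0.0324)·0.1 = -8.4104
θ' = -0.0324 + (3.2000/3.4)·tan(-0.06)·0.1 = -0.0381
v' = 3.2000 + 2.3000·0.1 = 3.4300

(12.0198, -8.4104, -0.0381, 3.4300)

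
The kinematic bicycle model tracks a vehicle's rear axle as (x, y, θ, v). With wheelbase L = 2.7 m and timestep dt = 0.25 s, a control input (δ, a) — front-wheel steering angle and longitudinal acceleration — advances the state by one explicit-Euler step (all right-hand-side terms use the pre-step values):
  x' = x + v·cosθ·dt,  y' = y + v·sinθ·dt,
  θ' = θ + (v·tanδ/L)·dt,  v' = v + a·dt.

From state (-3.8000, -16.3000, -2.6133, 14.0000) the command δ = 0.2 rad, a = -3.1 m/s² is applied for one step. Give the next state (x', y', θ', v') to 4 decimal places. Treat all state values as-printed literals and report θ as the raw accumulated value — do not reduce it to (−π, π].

x' = -3.8000 + 14.0000·cos(-2.6133)·0.25 = -6.8228
y' = -16.3000 + 14.0000·sin(-2.6133)·0.25 = -18.0642
θ' = -2.6133 + (14.0000/2.7)·tan(0.2)·0.25 = -2.3505
v' = 14.0000 − 3.1000·0.25 = 13.2250

(-6.8228, -18.0642, -2.3505, 13.2250)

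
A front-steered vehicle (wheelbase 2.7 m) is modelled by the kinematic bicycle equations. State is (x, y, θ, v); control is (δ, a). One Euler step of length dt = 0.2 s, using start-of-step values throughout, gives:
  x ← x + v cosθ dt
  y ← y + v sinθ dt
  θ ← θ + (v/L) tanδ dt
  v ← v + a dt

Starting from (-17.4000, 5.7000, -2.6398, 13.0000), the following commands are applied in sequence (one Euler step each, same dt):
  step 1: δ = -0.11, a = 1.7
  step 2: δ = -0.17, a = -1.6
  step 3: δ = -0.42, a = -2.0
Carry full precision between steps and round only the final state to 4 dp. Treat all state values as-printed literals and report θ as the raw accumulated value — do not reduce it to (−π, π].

after step 1 (δ=-0.11, a=1.7): (-19.679476, 4.449405, -2.746155, 13.340000)
after step 2 (δ=-0.17, a=-1.6): (-22.141582, 3.421660, -2.915778, 13.020000)
after step 3 (δ=-0.42, a=-2.0): (-24.679471, 2.838622, -3.346472, 12.620000)

(-24.6795, 2.8386, -3.3465, 12.6200)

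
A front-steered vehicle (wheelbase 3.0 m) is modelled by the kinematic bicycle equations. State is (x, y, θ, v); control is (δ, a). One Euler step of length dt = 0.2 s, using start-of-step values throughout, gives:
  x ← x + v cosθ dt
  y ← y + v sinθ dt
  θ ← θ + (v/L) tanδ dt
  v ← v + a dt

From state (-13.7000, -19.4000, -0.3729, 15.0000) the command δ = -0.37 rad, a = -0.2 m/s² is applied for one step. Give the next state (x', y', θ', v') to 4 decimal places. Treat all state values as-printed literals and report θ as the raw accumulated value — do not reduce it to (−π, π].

(-10.9062, -20.4930, -0.7608, 14.9600)

x' = -13.7000 + 15.0000·cos(-0.3729)·0.2 = -10.9062
y' = -19.4000 + 15.0000·sin(-0.3729)·0.2 = -20.4930
θ' = -0.3729 + (15.0000/3.0)·tan(-0.37)·0.2 = -0.7608
v' = 15.0000 − 0.2000·0.2 = 14.9600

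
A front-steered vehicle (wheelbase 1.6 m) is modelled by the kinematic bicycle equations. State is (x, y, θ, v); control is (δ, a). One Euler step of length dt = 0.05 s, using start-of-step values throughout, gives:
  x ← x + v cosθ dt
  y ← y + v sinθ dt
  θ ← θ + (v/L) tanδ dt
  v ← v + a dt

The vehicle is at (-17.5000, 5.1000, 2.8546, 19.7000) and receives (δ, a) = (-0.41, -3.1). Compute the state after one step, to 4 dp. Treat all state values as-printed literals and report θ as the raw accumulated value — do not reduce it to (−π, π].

x' = -17.5000 + 19.7000·cos(2.8546)·0.05 = -18.4447
y' = 5.1000 + 19.7000·sin(2.8546)·0.05 = 5.3788
θ' = 2.8546 + (19.7000/1.6)·tan(-0.41)·0.05 = 2.5870
v' = 19.7000 − 3.1000·0.05 = 19.5450

(-18.4447, 5.3788, 2.5870, 19.5450)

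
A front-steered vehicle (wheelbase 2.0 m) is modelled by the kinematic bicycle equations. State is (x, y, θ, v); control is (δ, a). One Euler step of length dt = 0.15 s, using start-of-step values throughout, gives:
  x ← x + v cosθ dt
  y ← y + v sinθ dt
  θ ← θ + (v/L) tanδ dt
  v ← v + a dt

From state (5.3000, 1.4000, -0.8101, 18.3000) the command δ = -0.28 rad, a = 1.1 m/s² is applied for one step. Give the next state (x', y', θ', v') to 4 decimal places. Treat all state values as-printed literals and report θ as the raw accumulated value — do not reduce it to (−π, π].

x' = 5.3000 + 18.3000·cos(-0.8101)·0.15 = 7.1925
y' = 1.4000 + 18.3000·sin(-0.8101)·0.15 = -0.5884
θ' = -0.8101 + (18.3000/2.0)·tan(-0.28)·0.15 = -1.2048
v' = 18.3000 + 1.1000·0.15 = 18.4650

(7.1925, -0.5884, -1.2048, 18.4650)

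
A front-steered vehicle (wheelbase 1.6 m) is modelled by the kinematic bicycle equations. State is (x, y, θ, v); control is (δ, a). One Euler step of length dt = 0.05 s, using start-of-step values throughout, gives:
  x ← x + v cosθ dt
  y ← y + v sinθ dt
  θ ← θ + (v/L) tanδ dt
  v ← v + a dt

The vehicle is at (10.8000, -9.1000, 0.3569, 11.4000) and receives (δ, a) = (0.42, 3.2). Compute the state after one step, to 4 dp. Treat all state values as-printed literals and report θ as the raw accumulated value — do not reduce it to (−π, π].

(11.3341, -8.9009, 0.5160, 11.5600)

x' = 10.8000 + 11.4000·cos(0.3569)·0.05 = 11.3341
y' = -9.1000 + 11.4000·sin(0.3569)·0.05 = -8.9009
θ' = 0.3569 + (11.4000/1.6)·tan(0.42)·0.05 = 0.5160
v' = 11.4000 + 3.2000·0.05 = 11.5600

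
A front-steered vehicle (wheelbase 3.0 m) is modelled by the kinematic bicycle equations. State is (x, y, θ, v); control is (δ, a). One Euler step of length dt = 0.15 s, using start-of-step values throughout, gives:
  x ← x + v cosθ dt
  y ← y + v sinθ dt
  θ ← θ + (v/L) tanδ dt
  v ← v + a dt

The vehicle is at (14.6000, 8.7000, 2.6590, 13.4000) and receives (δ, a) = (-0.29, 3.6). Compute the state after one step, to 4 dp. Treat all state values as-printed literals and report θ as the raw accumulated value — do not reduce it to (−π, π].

(12.8196, 9.6328, 2.4591, 13.9400)

x' = 14.6000 + 13.4000·cos(2.6590)·0.15 = 12.8196
y' = 8.7000 + 13.4000·sin(2.6590)·0.15 = 9.6328
θ' = 2.6590 + (13.4000/3.0)·tan(-0.29)·0.15 = 2.4591
v' = 13.4000 + 3.6000·0.15 = 13.9400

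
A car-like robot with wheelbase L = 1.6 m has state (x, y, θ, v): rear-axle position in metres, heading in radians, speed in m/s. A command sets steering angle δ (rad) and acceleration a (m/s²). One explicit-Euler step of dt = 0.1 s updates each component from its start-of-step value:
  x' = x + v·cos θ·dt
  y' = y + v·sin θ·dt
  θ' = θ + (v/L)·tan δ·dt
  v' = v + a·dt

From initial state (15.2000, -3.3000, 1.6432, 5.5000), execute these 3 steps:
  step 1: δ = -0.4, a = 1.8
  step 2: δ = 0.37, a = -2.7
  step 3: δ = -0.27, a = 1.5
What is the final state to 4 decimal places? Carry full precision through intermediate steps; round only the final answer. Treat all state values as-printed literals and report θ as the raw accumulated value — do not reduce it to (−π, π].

after step 1 (δ=-0.4, a=1.8): (15.160213, -2.751441, 1.497865, 5.680000)
after step 2 (δ=0.37, a=-2.7): (15.201601, -2.184951, 1.635556, 5.410000)
after step 3 (δ=-0.27, a=1.5): (15.166591, -1.645085, 1.541977, 5.560000)

(15.1666, -1.6451, 1.5420, 5.5600)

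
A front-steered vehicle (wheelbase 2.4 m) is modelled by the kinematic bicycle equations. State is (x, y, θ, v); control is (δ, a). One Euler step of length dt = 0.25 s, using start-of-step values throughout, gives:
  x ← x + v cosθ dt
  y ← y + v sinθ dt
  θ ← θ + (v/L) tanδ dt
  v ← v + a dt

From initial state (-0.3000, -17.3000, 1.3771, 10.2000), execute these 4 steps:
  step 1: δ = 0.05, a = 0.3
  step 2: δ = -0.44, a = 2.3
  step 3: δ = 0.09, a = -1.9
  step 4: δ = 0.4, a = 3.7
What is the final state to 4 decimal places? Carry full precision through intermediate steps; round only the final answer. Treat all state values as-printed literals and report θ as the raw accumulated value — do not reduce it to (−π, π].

(3.5190, -7.8643, 1.4853, 11.3000)

after step 1 (δ=0.05, a=0.3): (0.190843, -14.797686, 1.430269, 10.275000)
after step 2 (δ=-0.44, a=2.3): (0.550635, -12.254258, 0.926387, 10.850000)
after step 3 (δ=0.09, a=-1.9): (2.180105, -10.085737, 1.028381, 10.375000)
after step 4 (δ=0.4, a=3.7): (3.519014, -7.864282, 1.485306, 11.300000)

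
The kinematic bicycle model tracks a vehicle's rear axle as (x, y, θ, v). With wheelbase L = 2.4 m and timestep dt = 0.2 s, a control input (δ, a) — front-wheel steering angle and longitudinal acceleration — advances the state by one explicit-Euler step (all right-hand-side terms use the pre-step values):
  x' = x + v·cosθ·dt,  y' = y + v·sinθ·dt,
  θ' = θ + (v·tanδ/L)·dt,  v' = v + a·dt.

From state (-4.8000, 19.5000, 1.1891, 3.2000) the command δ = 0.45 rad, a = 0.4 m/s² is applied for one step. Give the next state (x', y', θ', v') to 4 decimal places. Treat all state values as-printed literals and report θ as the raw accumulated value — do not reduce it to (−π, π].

(-4.5616, 20.0939, 1.3179, 3.2800)

x' = -4.8000 + 3.2000·cos(1.1891)·0.2 = -4.5616
y' = 19.5000 + 3.2000·sin(1.1891)·0.2 = 20.0939
θ' = 1.1891 + (3.2000/2.4)·tan(0.45)·0.2 = 1.3179
v' = 3.2000 + 0.4000·0.2 = 3.2800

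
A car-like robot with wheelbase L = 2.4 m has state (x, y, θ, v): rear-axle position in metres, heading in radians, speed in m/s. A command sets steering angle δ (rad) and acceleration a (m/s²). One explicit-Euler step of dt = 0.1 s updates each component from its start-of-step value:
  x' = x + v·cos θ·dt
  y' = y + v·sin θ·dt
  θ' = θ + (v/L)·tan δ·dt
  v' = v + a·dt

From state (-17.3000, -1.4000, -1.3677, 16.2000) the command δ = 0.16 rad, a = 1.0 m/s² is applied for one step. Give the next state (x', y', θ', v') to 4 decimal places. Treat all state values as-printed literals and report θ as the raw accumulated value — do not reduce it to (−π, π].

(-16.9732, -2.9867, -1.2588, 16.3000)

x' = -17.3000 + 16.2000·cos(-1.3677)·0.1 = -16.9732
y' = -1.4000 + 16.2000·sin(-1.3677)·0.1 = -2.9867
θ' = -1.3677 + (16.2000/2.4)·tan(0.16)·0.1 = -1.2588
v' = 16.2000 + 1.0000·0.1 = 16.3000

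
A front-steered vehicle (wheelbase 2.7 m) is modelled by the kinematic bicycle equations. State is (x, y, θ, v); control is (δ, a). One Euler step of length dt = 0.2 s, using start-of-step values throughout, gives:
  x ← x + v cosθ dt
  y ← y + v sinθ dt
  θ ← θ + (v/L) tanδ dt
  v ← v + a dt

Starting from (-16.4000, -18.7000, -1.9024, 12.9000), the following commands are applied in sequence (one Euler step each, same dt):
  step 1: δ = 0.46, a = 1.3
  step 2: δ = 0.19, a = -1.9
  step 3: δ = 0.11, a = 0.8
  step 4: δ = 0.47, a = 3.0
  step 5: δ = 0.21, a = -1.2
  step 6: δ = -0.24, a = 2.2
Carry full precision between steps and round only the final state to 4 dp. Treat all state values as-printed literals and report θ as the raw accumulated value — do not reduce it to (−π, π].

(-10.3869, -31.2749, -0.6774, 13.7400)

after step 1 (δ=0.46, a=1.3): (-17.239944, -21.139445, -1.428971, 13.160000)
after step 2 (δ=0.19, a=-1.9): (-16.867911, -23.745019, -1.241495, 12.780000)
after step 3 (δ=0.11, a=0.8): (-16.041346, -26.163681, -1.136940, 12.940000)
after step 4 (δ=0.47, a=3.0): (-14.953420, -28.511906, -0.650045, 13.540000)
after step 5 (δ=0.21, a=-1.2): (-12.797698, -30.150848, -0.436271, 13.300000)
after step 6 (δ=-0.24, a=2.2): (-10.386851, -31.274864, -0.677362, 13.740000)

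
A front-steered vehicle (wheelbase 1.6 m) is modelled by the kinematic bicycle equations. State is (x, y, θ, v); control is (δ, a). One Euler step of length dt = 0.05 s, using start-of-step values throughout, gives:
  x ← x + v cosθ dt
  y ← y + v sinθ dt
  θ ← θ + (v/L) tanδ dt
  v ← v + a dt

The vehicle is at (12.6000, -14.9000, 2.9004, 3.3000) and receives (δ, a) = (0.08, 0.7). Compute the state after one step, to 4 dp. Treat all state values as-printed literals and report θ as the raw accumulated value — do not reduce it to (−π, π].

x' = 12.6000 + 3.3000·cos(2.9004)·0.05 = 12.4398
y' = -14.9000 + 3.3000·sin(2.9004)·0.05 = -14.8606
θ' = 2.9004 + (3.3000/1.6)·tan(0.08)·0.05 = 2.9087
v' = 3.3000 + 0.7000·0.05 = 3.3350

(12.4398, -14.8606, 2.9087, 3.3350)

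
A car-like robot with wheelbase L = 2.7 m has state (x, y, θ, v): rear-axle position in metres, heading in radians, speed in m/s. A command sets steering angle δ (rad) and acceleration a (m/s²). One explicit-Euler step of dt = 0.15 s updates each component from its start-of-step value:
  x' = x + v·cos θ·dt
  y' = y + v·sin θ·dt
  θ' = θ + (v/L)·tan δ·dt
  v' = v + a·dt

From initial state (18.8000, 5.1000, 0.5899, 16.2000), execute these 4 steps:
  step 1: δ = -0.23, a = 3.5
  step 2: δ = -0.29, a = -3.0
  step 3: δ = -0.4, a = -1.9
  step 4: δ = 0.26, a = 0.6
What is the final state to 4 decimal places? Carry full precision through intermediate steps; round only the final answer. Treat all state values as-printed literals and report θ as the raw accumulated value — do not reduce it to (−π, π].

(27.8833, 6.9650, -0.0441, 16.0800)

after step 1 (δ=-0.23, a=3.5): (20.819321, 6.451755, 0.379171, 16.725000)
after step 2 (δ=-0.29, a=-3.0): (23.149879, 7.380370, 0.101896, 16.275000)
after step 3 (δ=-0.4, a=-1.9): (25.578467, 7.628693, -0.280380, 15.990000)
after step 4 (δ=0.26, a=0.6): (27.883306, 6.964979, -0.044064, 16.080000)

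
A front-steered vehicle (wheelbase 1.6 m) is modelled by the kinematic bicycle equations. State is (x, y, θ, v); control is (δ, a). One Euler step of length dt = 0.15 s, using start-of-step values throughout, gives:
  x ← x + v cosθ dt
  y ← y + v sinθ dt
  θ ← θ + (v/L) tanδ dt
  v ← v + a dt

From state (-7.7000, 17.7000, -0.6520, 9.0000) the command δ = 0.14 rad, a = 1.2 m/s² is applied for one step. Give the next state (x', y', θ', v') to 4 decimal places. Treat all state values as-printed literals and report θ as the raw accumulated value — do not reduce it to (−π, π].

x' = -7.7000 + 9.0000·cos(-0.6520)·0.15 = -6.6269
y' = 17.7000 + 9.0000·sin(-0.6520)·0.15 = 16.8809
θ' = -0.6520 + (9.0000/1.6)·tan(0.14)·0.15 = -0.5331
v' = 9.0000 + 1.2000·0.15 = 9.1800

(-6.6269, 16.8809, -0.5331, 9.1800)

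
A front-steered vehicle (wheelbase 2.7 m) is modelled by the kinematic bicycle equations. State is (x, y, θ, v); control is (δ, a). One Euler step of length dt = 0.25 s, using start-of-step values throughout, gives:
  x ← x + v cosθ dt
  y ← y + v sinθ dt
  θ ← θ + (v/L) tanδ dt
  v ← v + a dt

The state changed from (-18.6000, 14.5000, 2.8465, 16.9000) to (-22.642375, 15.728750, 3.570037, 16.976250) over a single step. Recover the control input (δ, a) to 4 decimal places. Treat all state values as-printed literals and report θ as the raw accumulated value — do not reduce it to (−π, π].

a = (v'−v)/dt = (0.076250)/0.25 = 0.3050
Δθ = θ'−θ = 0.723537;  (v·dt/L) = 16.9000·0.25/2.7 = 1.564815
tan δ = Δθ·L/(v·dt) = 0.462379  →  δ = 0.4331

δ = 0.4331, a = 0.3050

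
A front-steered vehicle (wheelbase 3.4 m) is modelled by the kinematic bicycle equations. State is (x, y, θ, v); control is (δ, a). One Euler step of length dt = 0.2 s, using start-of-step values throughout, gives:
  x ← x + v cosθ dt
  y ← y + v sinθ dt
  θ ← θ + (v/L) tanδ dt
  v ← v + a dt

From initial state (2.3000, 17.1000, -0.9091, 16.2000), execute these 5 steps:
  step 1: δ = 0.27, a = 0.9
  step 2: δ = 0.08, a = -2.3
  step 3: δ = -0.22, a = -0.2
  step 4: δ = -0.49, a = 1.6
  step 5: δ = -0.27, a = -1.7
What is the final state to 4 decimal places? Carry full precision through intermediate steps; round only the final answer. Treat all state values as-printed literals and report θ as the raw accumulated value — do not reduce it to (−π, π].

(12.7972, 5.5321, -1.5395, 15.8600)

after step 1 (δ=0.27, a=0.9): (4.290838, 14.543799, -0.645366, 16.380000)
after step 2 (δ=0.08, a=-2.3): (6.907968, 12.573315, -0.568119, 15.920000)
after step 3 (δ=-0.22, a=-0.2): (9.591808, 10.860173, -0.777532, 15.880000)
after step 4 (δ=-0.49, a=1.6): (11.855177, 8.632138, -1.275779, 16.200000)
after step 5 (δ=-0.27, a=-1.7): (12.797228, 5.532115, -1.539513, 15.860000)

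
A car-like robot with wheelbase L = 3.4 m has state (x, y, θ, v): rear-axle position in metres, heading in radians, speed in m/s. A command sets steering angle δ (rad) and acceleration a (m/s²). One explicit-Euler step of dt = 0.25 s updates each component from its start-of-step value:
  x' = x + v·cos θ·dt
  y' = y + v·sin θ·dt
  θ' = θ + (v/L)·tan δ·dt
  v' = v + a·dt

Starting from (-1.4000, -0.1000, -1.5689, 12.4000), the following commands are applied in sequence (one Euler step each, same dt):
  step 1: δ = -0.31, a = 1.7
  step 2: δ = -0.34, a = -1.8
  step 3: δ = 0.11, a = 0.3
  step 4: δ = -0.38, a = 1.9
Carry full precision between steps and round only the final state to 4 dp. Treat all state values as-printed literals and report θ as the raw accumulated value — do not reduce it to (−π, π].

after step 1 (δ=-0.31, a=1.7): (-1.394121, -3.199994, -1.860963, 12.825000)
after step 2 (δ=-0.34, a=-1.8): (-2.311469, -6.272211, -2.194542, 12.375000)
after step 3 (δ=0.11, a=0.3): (-4.118466, -8.783396, -2.094045, 12.450000)
after step 4 (δ=-0.38, a=1.9): (-5.673772, -11.479445, -2.459684, 12.925000)

(-5.6738, -11.4794, -2.4597, 12.9250)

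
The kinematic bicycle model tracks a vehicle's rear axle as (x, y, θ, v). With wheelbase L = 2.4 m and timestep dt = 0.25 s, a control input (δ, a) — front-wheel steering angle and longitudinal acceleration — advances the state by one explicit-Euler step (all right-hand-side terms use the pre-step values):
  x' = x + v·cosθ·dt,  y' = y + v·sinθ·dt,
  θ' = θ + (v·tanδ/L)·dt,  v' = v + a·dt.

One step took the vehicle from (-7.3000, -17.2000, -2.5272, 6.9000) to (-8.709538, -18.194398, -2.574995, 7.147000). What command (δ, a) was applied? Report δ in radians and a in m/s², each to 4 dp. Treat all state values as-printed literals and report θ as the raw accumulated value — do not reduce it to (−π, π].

δ = -0.0664, a = 0.9880

a = (v'−v)/dt = (0.247000)/0.25 = 0.9880
Δθ = θ'−θ = -0.047795;  (v·dt/L) = 6.9000·0.25/2.4 = 0.718750
tan δ = Δθ·L/(v·dt) = -0.066497  →  δ = -0.0664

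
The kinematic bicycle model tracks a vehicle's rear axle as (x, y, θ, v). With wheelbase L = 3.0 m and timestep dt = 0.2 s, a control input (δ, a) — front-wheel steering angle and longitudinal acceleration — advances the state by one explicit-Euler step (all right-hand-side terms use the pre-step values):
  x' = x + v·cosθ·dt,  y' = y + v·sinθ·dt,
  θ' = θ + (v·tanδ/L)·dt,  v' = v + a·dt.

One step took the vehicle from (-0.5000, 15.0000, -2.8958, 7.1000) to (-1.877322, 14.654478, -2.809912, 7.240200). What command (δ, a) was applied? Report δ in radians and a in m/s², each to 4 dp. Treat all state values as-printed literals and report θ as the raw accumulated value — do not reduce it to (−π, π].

δ = 0.1795, a = 0.7010

a = (v'−v)/dt = (0.140200)/0.2 = 0.7010
Δθ = θ'−θ = 0.085888;  (v·dt/L) = 7.1000·0.2/3.0 = 0.473333
tan δ = Δθ·L/(v·dt) = 0.181454  →  δ = 0.1795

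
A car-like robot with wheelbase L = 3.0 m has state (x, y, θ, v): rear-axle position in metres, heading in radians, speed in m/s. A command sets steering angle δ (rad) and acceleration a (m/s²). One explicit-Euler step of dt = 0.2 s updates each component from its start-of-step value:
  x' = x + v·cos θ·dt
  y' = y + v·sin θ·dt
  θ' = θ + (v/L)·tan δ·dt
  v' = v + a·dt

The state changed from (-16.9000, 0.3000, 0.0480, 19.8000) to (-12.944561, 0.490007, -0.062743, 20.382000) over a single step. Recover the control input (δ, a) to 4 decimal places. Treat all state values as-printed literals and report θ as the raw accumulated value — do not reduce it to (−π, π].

δ = -0.0837, a = 2.9100

a = (v'−v)/dt = (0.582000)/0.2 = 2.9100
Δθ = θ'−θ = -0.110743;  (v·dt/L) = 19.8000·0.2/3.0 = 1.320000
tan δ = Δθ·L/(v·dt) = -0.083896  →  δ = -0.0837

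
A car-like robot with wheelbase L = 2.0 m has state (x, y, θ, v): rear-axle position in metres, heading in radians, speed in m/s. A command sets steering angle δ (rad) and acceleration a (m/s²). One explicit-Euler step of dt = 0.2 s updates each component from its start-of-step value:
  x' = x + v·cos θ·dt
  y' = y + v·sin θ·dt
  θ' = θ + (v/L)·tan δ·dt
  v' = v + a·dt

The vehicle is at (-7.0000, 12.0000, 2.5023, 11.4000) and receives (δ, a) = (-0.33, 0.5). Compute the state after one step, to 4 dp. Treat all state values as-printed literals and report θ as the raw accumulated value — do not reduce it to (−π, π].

x' = -7.0000 + 11.4000·cos(2.5023)·0.2 = -8.8297
y' = 12.0000 + 11.4000·sin(2.5023)·0.2 = 13.3603
θ' = 2.5023 + (11.4000/2.0)·tan(-0.33)·0.2 = 2.1118
v' = 11.4000 + 0.5000·0.2 = 11.5000

(-8.8297, 13.3603, 2.1118, 11.5000)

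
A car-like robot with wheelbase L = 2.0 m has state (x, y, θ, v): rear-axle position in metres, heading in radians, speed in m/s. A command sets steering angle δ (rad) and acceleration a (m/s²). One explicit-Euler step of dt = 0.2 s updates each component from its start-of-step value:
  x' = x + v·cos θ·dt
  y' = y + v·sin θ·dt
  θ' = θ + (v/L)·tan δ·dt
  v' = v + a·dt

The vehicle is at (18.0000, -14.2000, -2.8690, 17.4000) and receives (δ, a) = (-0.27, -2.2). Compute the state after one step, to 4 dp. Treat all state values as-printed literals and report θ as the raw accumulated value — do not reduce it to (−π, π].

(14.6485, -15.1369, -3.3506, 16.9600)

x' = 18.0000 + 17.4000·cos(-2.8690)·0.2 = 14.6485
y' = -14.2000 + 17.4000·sin(-2.8690)·0.2 = -15.1369
θ' = -2.8690 + (17.4000/2.0)·tan(-0.27)·0.2 = -3.3506
v' = 17.4000 − 2.2000·0.2 = 16.9600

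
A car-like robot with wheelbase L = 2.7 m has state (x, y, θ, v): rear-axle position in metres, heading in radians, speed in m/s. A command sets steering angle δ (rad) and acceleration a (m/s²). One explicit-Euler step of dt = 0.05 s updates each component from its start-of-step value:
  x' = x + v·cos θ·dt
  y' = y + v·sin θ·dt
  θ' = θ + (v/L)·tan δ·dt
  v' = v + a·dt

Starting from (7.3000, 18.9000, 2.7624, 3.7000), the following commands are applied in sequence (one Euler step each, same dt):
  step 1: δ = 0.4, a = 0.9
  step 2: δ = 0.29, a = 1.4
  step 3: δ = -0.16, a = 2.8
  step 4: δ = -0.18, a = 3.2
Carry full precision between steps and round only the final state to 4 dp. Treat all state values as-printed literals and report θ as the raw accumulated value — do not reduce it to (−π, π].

after step 1 (δ=0.4, a=0.9): (7.128142, 18.968482, 2.791369, 3.745000)
after step 2 (δ=0.29, a=1.4): (6.952259, 19.032728, 2.812065, 3.815000)
after step 3 (δ=-0.16, a=2.8): (6.771772, 19.094455, 2.800663, 3.955000)
after step 4 (δ=-0.18, a=3.2): (6.585403, 19.160575, 2.787336, 4.115000)

(6.5854, 19.1606, 2.7873, 4.1150)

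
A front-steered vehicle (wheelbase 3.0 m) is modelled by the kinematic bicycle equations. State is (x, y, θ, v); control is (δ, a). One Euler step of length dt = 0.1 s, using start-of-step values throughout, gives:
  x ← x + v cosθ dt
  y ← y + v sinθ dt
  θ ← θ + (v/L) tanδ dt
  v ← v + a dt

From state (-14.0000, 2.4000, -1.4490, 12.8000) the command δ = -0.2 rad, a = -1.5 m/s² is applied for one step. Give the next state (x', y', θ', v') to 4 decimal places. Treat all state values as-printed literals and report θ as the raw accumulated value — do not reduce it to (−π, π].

x' = -14.0000 + 12.8000·cos(-1.4490)·0.1 = -13.8445
y' = 2.4000 + 12.8000·sin(-1.4490)·0.1 = 1.1295
θ' = -1.4490 + (12.8000/3.0)·tan(-0.2)·0.1 = -1.5355
v' = 12.8000 − 1.5000·0.1 = 12.6500

(-13.8445, 1.1295, -1.5355, 12.6500)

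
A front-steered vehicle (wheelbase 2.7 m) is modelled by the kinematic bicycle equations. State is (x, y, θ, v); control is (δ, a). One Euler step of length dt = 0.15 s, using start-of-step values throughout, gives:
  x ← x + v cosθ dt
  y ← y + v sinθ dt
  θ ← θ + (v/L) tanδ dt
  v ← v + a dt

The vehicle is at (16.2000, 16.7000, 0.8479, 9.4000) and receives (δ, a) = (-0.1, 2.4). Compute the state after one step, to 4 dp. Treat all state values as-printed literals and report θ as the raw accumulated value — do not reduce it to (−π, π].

(17.1328, 17.7573, 0.7955, 9.7600)

x' = 16.2000 + 9.4000·cos(0.8479)·0.15 = 17.1328
y' = 16.7000 + 9.4000·sin(0.8479)·0.15 = 17.7573
θ' = 0.8479 + (9.4000/2.7)·tan(-0.1)·0.15 = 0.7955
v' = 9.4000 + 2.4000·0.15 = 9.7600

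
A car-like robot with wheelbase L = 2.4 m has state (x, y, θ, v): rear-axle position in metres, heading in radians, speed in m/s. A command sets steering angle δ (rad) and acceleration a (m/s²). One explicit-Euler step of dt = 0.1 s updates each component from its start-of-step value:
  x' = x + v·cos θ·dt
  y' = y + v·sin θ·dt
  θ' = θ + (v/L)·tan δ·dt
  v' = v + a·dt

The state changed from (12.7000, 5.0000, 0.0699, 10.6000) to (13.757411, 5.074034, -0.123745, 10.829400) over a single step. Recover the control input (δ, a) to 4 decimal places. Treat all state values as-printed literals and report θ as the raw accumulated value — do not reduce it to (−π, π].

δ = -0.4132, a = 2.2940

a = (v'−v)/dt = (0.229400)/0.1 = 2.2940
Δθ = θ'−θ = -0.193645;  (v·dt/L) = 10.6000·0.1/2.4 = 0.441667
tan δ = Δθ·L/(v·dt) = -0.438442  →  δ = -0.4132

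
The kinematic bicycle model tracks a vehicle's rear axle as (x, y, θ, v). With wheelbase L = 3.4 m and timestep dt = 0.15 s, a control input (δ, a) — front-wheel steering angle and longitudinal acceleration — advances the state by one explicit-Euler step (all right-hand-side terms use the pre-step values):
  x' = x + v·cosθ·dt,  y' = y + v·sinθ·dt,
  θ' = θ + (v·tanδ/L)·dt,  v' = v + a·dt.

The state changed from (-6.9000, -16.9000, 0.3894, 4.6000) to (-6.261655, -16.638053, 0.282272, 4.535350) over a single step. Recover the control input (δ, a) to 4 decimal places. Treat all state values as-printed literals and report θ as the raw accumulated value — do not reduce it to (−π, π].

a = (v'−v)/dt = (-0.064650)/0.15 = -0.4310
Δθ = θ'−θ = -0.107128;  (v·dt/L) = 4.6000·0.15/3.4 = 0.202941
tan δ = Δθ·L/(v·dt) = -0.527877  →  δ = -0.4857

δ = -0.4857, a = -0.4310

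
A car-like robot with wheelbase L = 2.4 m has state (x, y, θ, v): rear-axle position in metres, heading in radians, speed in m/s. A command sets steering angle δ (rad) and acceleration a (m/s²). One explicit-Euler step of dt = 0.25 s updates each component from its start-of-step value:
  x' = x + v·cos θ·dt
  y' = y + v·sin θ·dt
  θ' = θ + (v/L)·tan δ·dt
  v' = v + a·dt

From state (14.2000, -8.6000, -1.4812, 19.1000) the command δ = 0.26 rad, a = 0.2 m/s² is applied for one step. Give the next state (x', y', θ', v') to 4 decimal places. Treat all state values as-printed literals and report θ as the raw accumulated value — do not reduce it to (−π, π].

(14.6273, -13.3558, -0.9519, 19.1500)

x' = 14.2000 + 19.1000·cos(-1.4812)·0.25 = 14.6273
y' = -8.6000 + 19.1000·sin(-1.4812)·0.25 = -13.3558
θ' = -1.4812 + (19.1000/2.4)·tan(0.26)·0.25 = -0.9519
v' = 19.1000 + 0.2000·0.25 = 19.1500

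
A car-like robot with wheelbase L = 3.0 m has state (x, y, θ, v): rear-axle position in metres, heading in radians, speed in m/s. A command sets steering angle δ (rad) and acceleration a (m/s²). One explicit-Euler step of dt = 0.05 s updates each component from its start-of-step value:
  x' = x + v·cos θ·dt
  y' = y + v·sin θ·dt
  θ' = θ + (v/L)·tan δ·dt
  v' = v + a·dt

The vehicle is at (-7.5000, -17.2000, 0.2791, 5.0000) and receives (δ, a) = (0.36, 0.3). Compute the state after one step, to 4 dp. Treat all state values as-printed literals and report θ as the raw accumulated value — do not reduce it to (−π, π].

x' = -7.5000 + 5.0000·cos(0.2791)·0.05 = -7.2597
y' = -17.2000 + 5.0000·sin(0.2791)·0.05 = -17.1311
θ' = 0.2791 + (5.0000/3.0)·tan(0.36)·0.05 = 0.3105
v' = 5.0000 + 0.3000·0.05 = 5.0150

(-7.2597, -17.1311, 0.3105, 5.0150)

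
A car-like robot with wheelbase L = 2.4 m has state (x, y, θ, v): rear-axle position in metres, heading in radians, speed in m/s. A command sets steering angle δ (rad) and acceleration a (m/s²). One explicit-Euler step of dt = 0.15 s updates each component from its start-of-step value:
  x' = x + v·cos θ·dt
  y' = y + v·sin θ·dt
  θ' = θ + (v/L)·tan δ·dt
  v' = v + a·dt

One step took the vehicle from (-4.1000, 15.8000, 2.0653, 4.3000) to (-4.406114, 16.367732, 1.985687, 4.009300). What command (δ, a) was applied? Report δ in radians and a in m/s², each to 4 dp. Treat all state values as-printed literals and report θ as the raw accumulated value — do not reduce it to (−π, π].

δ = -0.2880, a = -1.9380

a = (v'−v)/dt = (-0.290700)/0.15 = -1.9380
Δθ = θ'−θ = -0.079613;  (v·dt/L) = 4.3000·0.15/2.4 = 0.268750
tan δ = Δθ·L/(v·dt) = -0.296234  →  δ = -0.2880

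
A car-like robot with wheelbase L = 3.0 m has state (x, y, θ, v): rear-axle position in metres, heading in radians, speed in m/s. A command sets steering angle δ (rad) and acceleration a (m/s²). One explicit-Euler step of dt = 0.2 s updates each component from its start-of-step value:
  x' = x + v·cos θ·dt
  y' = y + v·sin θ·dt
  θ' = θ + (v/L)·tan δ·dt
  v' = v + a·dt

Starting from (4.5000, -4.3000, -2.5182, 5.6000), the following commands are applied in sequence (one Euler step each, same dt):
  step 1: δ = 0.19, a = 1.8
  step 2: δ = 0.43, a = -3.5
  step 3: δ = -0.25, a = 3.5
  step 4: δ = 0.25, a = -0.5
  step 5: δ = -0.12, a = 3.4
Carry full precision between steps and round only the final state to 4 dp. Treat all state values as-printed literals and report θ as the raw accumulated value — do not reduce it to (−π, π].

after step 1 (δ=0.19, a=1.8): (3.590669, -4.953848, -2.446401, 5.960000)
after step 2 (δ=0.43, a=-3.5): (2.675296, -5.717363, -2.264175, 5.260000)
after step 3 (δ=-0.25, a=3.5): (2.002921, -6.526447, -2.353715, 5.960000)
after step 4 (δ=0.25, a=-0.5): (1.162142, -7.371406, -2.252259, 5.860000)
after step 5 (δ=-0.12, a=3.4): (0.423864, -8.281642, -2.299366, 6.540000)

(0.4239, -8.2816, -2.2994, 6.5400)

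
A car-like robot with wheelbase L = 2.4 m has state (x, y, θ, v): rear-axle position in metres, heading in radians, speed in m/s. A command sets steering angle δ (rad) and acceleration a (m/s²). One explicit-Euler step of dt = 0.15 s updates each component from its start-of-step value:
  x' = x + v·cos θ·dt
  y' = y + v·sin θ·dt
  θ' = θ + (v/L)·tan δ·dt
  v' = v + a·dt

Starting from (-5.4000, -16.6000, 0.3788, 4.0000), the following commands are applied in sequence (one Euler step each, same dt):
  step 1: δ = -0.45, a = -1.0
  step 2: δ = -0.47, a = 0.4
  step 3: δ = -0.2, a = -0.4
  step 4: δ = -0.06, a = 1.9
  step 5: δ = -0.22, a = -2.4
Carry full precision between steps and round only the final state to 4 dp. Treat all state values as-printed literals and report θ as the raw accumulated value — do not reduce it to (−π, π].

after step 1 (δ=-0.45, a=-1.0): (-4.842535, -16.378117, 0.258036, 3.850000)
after step 2 (δ=-0.47, a=0.4): (-4.284154, -16.230749, 0.135807, 3.910000)
after step 3 (δ=-0.2, a=-0.4): (-3.703054, -16.151343, 0.086270, 3.850000)
after step 4 (δ=-0.06, a=1.9): (-3.127702, -16.101584, 0.071815, 4.135000)
after step 5 (δ=-0.22, a=-2.4): (-2.509051, -16.057079, 0.014023, 3.775000)

(-2.5091, -16.0571, 0.0140, 3.7750)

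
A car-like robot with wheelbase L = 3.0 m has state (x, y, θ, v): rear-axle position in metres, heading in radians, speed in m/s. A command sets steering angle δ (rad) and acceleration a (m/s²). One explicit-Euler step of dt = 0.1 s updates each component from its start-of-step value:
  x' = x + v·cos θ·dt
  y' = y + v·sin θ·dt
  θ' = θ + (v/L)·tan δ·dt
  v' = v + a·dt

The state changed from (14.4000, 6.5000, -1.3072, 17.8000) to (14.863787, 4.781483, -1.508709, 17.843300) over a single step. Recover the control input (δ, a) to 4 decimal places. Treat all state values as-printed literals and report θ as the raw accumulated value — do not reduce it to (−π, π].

a = (v'−v)/dt = (0.043300)/0.1 = 0.4330
Δθ = θ'−θ = -0.201509;  (v·dt/L) = 17.8000·0.1/3.0 = 0.593333
tan δ = Δθ·L/(v·dt) = -0.339622  →  δ = -0.3274

δ = -0.3274, a = 0.4330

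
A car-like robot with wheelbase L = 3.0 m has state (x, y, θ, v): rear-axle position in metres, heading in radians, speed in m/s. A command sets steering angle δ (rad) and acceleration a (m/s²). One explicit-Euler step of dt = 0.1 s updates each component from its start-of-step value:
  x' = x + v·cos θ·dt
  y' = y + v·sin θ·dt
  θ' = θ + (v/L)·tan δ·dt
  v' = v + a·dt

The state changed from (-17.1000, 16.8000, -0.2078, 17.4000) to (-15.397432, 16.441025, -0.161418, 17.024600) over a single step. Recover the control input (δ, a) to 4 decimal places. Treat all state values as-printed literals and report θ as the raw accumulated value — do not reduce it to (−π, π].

δ = 0.0798, a = -3.7540

a = (v'−v)/dt = (-0.375400)/0.1 = -3.7540
Δθ = θ'−θ = 0.046382;  (v·dt/L) = 17.4000·0.1/3.0 = 0.580000
tan δ = Δθ·L/(v·dt) = 0.079969  →  δ = 0.0798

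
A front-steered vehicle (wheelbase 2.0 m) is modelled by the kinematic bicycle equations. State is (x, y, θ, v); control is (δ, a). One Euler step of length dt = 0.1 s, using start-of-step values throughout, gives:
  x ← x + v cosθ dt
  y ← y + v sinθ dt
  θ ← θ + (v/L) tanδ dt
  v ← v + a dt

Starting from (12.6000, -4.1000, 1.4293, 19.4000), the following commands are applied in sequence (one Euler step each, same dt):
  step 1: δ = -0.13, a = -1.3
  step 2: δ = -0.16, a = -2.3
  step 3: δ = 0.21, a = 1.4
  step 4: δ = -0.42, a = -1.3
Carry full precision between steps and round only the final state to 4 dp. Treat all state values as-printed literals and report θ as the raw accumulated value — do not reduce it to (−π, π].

(14.5876, 3.2856, 0.9216, 19.0500)

after step 1 (δ=-0.13, a=-1.3): (12.873588, -2.179388, 1.302485, 19.270000)
after step 2 (δ=-0.16, a=-2.3): (13.384443, -0.321336, 1.146996, 19.040000)
after step 3 (δ=0.21, a=1.4): (14.167421, 1.414222, 1.349907, 19.180000)
after step 4 (δ=-0.42, a=-1.3): (14.587649, 3.285620, 0.921644, 19.050000)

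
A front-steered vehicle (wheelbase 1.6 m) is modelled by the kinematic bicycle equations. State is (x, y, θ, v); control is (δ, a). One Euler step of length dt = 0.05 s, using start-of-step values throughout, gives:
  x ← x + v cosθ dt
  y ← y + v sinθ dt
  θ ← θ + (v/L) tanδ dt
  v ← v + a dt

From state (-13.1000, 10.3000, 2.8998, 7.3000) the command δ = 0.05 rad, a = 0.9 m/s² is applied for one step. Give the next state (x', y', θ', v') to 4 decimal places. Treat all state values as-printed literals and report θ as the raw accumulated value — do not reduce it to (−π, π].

(-13.4544, 10.3874, 2.9112, 7.3450)

x' = -13.1000 + 7.3000·cos(2.8998)·0.05 = -13.4544
y' = 10.3000 + 7.3000·sin(2.8998)·0.05 = 10.3874
θ' = 2.8998 + (7.3000/1.6)·tan(0.05)·0.05 = 2.9112
v' = 7.3000 + 0.9000·0.05 = 7.3450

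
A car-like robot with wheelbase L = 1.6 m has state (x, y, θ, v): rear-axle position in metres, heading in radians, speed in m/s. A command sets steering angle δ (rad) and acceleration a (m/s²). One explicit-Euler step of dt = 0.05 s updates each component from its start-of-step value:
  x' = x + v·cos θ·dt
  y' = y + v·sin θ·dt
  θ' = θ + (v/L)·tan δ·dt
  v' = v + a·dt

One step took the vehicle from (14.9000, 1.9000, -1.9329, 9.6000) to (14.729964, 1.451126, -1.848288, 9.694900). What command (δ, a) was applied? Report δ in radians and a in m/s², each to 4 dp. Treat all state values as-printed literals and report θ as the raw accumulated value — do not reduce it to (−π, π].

a = (v'−v)/dt = (0.094900)/0.05 = 1.8980
Δθ = θ'−θ = 0.084612;  (v·dt/L) = 9.6000·0.05/1.6 = 0.300000
tan δ = Δθ·L/(v·dt) = 0.282040  →  δ = 0.2749

δ = 0.2749, a = 1.8980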